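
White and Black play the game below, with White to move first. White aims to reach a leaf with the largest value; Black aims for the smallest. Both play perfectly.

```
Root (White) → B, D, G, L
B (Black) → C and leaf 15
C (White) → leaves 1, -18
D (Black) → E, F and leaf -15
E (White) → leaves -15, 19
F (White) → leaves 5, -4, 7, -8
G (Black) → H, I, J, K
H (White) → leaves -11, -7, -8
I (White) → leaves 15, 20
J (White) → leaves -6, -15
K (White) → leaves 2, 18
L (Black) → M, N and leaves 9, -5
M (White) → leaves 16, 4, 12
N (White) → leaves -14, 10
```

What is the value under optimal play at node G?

H: max(-11, -7, -8) = -7
I: max(15, 20) = 20
J: max(-6, -15) = -6
K: max(2, 18) = 18
G: min(-7, 20, -6, 18) = -7

-7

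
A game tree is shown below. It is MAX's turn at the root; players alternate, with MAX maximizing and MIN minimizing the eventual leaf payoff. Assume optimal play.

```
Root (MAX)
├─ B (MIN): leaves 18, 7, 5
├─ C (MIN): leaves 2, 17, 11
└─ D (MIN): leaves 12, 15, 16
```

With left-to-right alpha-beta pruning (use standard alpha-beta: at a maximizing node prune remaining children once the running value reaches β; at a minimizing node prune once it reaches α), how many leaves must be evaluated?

7

B [α=-∞,β=+∞]: v=5
C [α=5,β=+∞]: v=2 after child 1 ≤ α → α-cutoff, skip 2
D [α=5,β=+∞]: v=12
Root [α=-∞,β=+∞]: v=12
Leaves evaluated: 7 of 9.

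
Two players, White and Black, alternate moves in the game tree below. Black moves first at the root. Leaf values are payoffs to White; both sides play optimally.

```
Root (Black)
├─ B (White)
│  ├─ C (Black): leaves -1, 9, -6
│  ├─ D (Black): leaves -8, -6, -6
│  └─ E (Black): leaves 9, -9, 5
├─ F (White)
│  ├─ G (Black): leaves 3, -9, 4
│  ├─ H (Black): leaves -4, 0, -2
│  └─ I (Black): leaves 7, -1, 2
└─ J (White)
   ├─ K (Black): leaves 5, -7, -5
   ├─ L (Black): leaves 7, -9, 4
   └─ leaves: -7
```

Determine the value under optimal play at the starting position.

-7

C (Black): min(-1, 9, -6) = -6
D (Black): min(-8, -6, -6) = -8
E (Black): min(9, -9, 5) = -9
B (White): max(-6, -8, -9) = -6
G (Black): min(3, -9, 4) = -9
H (Black): min(-4, 0, -2) = -4
I (Black): min(7, -1, 2) = -1
F (White): max(-9, -4, -1) = -1
K (Black): min(5, -7, -5) = -7
L (Black): min(7, -9, 4) = -9
J (White): max(-7, -9, -7) = -7
Root (Black): min(-6, -1, -7) = -7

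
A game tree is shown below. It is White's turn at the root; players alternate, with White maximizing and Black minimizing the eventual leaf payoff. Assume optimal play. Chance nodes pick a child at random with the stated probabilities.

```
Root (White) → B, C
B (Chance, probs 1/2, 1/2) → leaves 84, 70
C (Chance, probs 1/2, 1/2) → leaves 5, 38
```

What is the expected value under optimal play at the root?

B (Chance): 1/2·84 + 1/2·70 = 77
C (Chance): 1/2·5 + 1/2·38 = 21.5
Root (White): max(77, 21.5) = 77

77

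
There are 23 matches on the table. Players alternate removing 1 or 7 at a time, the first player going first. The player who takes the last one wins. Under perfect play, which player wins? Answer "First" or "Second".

Mark each pile size as W (mover wins) or L (mover loses):
i:   0  1  2  3  4  5  6  7  8  9 10 11 12 13 14 15 16 17 18 19 20 21 22 23
     L  W  L  W  L  W  L  W  L  W  L  W  L  W  L  W  L  W  L  W  L  W  L  W
Position 23 is W, so the first player wins.

First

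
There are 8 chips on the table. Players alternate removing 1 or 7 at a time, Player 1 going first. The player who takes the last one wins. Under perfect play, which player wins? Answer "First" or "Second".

Second

i:   0  1  2  3  4  5  6  7  8
     L  W  L  W  L  W  L  W  L
Position 8 is L, so the second player wins.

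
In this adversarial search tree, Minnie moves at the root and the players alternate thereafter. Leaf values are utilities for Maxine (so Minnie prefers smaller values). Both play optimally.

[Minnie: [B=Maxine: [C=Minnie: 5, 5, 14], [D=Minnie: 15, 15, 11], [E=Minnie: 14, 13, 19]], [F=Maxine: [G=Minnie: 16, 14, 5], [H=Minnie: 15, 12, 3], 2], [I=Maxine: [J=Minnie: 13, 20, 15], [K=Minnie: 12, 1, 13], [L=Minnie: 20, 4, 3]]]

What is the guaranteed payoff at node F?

5

G: min(16, 14, 5) = 5
H: min(15, 12, 3) = 3
F: max(5, 3, 2) = 5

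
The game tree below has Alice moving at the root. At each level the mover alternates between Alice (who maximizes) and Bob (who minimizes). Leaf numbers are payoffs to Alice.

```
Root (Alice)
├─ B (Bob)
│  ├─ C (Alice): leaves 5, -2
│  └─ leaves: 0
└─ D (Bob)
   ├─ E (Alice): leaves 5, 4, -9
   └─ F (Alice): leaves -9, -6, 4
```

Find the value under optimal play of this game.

4

C (Alice): max(5, -2) = 5
B (Bob): min(5, 0) = 0
E (Alice): max(5, 4, -9) = 5
F (Alice): max(-9, -6, 4) = 4
D (Bob): min(5, 4) = 4
Root (Alice): max(0, 4) = 4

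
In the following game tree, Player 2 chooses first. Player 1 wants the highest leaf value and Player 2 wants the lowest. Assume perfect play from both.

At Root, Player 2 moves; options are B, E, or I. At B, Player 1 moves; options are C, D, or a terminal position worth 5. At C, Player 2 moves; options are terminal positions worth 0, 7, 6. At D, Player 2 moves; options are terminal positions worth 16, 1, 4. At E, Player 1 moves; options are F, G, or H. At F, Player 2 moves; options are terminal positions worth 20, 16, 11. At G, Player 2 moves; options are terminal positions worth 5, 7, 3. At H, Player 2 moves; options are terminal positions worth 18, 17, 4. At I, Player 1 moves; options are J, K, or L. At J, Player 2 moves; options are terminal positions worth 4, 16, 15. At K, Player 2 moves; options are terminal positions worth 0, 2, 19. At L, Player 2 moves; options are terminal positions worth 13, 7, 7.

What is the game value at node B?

C: min(0, 7, 6) = 0
D: min(16, 1, 4) = 1
B: max(0, 1, 5) = 5

5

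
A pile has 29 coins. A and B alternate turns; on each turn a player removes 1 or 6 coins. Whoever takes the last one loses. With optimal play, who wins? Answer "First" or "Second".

W/L table (W = player to move can force a win):
i:   0  1  2  3  4  5  6  7  8  9 10 11 12 13 14 15 16 17 18 19 20 21 22 23 24 25 26 27 28 29
     W  L  W  L  W  L  W  W  L  W  L  W  L  W  W  L  W  L  W  L  W  W  L  W  L  W  L  W  W  L
Position 29 is L, so the second player wins.

Second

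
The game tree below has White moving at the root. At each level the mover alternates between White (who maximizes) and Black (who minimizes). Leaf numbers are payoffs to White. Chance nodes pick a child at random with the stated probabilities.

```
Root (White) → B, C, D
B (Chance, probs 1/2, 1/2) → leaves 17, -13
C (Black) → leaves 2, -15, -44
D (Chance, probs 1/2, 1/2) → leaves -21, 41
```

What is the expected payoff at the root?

B (Chance): 1/2·17 + 1/2·-13 = 2
C (Black): min(2, -15, -44) = -44
D (Chance): 1/2·-21 + 1/2·41 = 10
Root (White): max(2, -44, 10) = 10

10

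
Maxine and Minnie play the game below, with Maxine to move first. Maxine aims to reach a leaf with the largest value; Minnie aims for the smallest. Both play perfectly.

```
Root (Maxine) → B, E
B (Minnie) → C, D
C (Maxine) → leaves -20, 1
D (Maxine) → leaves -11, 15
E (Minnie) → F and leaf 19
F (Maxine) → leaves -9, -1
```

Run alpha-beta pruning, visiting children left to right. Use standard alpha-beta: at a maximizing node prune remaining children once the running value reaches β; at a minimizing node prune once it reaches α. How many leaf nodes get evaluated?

6

C [α=-∞,β=+∞]: v=1
D [α=-∞,β=1]: v=15
B [α=-∞,β=+∞]: v=1
F [α=1,β=+∞]: v=-1
E [α=1,β=+∞]: v=-1 after child 1 ≤ α → α-cutoff, skip 1
Root [α=-∞,β=+∞]: v=1
Leaves evaluated: 6 of 7.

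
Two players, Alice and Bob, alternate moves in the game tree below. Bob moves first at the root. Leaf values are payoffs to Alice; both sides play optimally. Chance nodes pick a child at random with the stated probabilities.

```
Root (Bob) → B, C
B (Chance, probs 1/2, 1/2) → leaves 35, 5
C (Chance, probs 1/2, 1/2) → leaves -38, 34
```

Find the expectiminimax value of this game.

B (Chance): 1/2·35 + 1/2·5 = 20
C (Chance): 1/2·-38 + 1/2·34 = -2
Root (Bob): min(20, -2) = -2

-2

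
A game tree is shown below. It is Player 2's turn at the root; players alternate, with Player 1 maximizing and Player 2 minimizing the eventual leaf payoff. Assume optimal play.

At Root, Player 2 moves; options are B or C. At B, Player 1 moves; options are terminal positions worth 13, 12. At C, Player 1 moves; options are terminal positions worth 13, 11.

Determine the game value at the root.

B (Player 1): max(13, 12) = 13
C (Player 1): max(13, 11) = 13
Root (Player 2): min(13, 13) = 13

13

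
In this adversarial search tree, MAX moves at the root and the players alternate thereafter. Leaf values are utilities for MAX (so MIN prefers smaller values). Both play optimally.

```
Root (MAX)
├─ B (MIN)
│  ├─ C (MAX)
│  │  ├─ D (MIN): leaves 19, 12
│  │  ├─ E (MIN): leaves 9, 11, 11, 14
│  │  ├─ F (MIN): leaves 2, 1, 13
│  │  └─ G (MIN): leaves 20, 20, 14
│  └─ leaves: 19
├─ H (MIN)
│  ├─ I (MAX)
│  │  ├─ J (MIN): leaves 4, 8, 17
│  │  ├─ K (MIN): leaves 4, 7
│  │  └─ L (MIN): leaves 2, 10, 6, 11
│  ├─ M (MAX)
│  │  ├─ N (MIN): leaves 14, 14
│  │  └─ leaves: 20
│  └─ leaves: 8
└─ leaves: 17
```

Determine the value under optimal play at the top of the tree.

D (MIN): min(19, 12) = 12
E (MIN): min(9, 11, 11, 14) = 9
F (MIN): min(2, 1, 13) = 1
G (MIN): min(20, 20, 14) = 14
C (MAX): max(12, 9, 1, 14) = 14
B (MIN): min(14, 19) = 14
J (MIN): min(4, 8, 17) = 4
K (MIN): min(4, 7) = 4
L (MIN): min(2, 10, 6, 11) = 2
I (MAX): max(4, 4, 2) = 4
N (MIN): min(14, 14) = 14
M (MAX): max(14, 20) = 20
H (MIN): min(4, 20, 8) = 4
Root (MAX): max(14, 4, 17) = 17

17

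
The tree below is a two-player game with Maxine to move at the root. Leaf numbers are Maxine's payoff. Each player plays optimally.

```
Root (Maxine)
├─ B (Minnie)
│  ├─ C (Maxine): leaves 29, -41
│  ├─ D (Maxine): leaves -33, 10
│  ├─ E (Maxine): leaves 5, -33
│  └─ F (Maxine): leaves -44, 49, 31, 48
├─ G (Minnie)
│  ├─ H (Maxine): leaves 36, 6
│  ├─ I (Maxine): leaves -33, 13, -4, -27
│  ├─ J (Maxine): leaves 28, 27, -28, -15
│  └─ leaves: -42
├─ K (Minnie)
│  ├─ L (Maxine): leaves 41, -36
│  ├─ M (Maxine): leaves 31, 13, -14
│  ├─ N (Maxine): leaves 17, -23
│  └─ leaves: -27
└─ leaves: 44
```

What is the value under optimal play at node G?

H: max(36, 6) = 36
I: max(-33, 13, -4, -27) = 13
J: max(28, 27, -28, -15) = 28
G: min(36, 13, 28, -42) = -42

-42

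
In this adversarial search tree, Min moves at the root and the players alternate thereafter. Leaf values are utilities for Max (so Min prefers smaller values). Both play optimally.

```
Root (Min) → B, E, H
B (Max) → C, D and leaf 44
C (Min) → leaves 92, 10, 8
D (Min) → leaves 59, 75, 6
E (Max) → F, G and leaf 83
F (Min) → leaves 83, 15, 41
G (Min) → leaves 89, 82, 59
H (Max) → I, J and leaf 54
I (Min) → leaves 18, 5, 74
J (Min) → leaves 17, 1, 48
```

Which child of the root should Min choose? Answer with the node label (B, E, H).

B

C (Min): min(92, 10, 8) = 8
D (Min): min(59, 75, 6) = 6
B (Max): max(8, 6, 44) = 44
F (Min): min(83, 15, 41) = 15
G (Min): min(89, 82, 59) = 59
E (Max): max(15, 59, 83) = 83
I (Min): min(18, 5, 74) = 5
J (Min): min(17, 1, 48) = 1
H (Max): max(5, 1, 54) = 54
Root (Min): min(44, 83, 54) = 44
Min picks the child with the lowest value: B (value 44).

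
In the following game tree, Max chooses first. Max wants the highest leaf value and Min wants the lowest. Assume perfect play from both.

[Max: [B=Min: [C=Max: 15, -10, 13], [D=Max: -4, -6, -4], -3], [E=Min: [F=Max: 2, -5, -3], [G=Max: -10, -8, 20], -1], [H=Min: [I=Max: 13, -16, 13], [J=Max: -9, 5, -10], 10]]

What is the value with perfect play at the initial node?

C (Max): max(15, -10, 13) = 15
D (Max): max(-4, -6, -4) = -4
B (Min): min(15, -4, -3) = -4
F (Max): max(2, -5, -3) = 2
G (Max): max(-10, -8, 20) = 20
E (Min): min(2, 20, -1) = -1
I (Max): max(13, -16, 13) = 13
J (Max): max(-9, 5, -10) = 5
H (Min): min(13, 5, 10) = 5
Root (Max): max(-4, -1, 5) = 5

5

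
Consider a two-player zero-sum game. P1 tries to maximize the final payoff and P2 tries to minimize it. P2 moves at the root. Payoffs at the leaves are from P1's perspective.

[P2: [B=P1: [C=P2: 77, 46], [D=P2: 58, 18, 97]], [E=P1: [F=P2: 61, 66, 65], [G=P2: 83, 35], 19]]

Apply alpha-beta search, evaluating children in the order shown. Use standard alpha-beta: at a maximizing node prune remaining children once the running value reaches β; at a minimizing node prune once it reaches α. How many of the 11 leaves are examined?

C [α=-∞,β=+∞]: v=46
D [α=46,β=+∞]: v=18 after child 2 ≤ α → α-cutoff, skip 1
B [α=-∞,β=+∞]: v=46
F [α=-∞,β=46]: v=61
E [α=-∞,β=46]: v=61 after child 1 ≥ β → β-cutoff, skip 2
Root [α=-∞,β=+∞]: v=46
Leaves evaluated: 7 of 11.

7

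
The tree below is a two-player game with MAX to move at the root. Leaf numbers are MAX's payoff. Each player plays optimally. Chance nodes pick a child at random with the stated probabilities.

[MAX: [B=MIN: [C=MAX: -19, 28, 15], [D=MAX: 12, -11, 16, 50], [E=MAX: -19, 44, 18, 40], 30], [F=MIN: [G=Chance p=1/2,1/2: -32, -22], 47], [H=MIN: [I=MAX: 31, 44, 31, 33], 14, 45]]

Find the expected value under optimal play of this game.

C (MAX): max(-19, 28, 15) = 28
D (MAX): max(12, -11, 16, 50) = 50
E (MAX): max(-19, 44, 18, 40) = 44
B (MIN): min(28, 50, 44, 30) = 28
G (Chance): 1/2·-32 + 1/2·-22 = -27
F (MIN): min(-27, 47) = -27
I (MAX): max(31, 44, 31, 33) = 44
H (MIN): min(44, 14, 45) = 14
Root (MAX): max(28, -27, 14) = 28

28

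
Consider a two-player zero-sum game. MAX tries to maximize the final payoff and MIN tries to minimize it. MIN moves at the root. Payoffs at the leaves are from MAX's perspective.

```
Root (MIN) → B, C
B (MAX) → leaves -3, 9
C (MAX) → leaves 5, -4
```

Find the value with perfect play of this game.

5

B (MAX): max(-3, 9) = 9
C (MAX): max(5, -4) = 5
Root (MIN): min(9, 5) = 5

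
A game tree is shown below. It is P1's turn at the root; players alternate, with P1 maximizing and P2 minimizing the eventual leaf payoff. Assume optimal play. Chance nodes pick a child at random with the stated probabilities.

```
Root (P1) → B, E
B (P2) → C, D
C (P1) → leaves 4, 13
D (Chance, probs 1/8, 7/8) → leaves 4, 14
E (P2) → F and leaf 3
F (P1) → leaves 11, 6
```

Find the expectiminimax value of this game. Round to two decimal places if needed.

12.75

C (P1): max(4, 13) = 13
D (Chance): 1/8·4 + 7/8·14 = 12.75
B (P2): min(13, 12.75) = 12.75
F (P1): max(11, 6) = 11
E (P2): min(11, 3) = 3
Root (P1): max(12.75, 3) = 12.75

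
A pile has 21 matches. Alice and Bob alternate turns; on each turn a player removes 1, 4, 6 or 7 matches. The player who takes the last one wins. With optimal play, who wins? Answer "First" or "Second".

First

Positions where the player to move wins (W) vs loses (L):
i:   0  1  2  3  4  5  6  7  8  9 10 11 12 13 14 15 16 17 18 19 20 21
     L  W  L  W  W  L  W  W  W  W  L  W  W  L  W  L  W  W  L  W  W  W
Position 21 is W, so the first player wins.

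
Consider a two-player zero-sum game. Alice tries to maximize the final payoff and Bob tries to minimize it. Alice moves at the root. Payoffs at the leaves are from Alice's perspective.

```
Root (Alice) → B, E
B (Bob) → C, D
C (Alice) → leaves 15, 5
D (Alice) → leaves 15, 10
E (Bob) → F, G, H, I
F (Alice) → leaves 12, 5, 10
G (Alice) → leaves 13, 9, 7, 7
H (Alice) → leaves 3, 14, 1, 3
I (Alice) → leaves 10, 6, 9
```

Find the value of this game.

C (Alice): max(15, 5) = 15
D (Alice): max(15, 10) = 15
B (Bob): min(15, 15) = 15
F (Alice): max(12, 5, 10) = 12
G (Alice): max(13, 9, 7, 7) = 13
H (Alice): max(3, 14, 1, 3) = 14
I (Alice): max(10, 6, 9) = 10
E (Bob): min(12, 13, 14, 10) = 10
Root (Alice): max(15, 10) = 15

15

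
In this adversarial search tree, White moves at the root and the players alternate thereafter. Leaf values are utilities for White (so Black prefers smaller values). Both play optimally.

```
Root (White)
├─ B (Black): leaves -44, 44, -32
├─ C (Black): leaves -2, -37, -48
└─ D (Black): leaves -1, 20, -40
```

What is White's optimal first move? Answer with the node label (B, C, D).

B (Black): min(-44, 44, -32) = -44
C (Black): min(-2, -37, -48) = -48
D (Black): min(-1, 20, -40) = -40
Root (White): max(-44, -48, -40) = -40
White picks the child with the highest value: D (value -40).

D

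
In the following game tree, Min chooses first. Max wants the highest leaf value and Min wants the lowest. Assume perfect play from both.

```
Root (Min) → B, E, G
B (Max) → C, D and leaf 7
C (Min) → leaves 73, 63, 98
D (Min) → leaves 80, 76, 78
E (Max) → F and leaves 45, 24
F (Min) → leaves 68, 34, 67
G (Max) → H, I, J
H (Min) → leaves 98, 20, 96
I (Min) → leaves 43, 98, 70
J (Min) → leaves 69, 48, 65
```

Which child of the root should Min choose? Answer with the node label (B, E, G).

E

C (Min): min(73, 63, 98) = 63
D (Min): min(80, 76, 78) = 76
B (Max): max(63, 76, 7) = 76
F (Min): min(68, 34, 67) = 34
E (Max): max(34, 45, 24) = 45
H (Min): min(98, 20, 96) = 20
I (Min): min(43, 98, 70) = 43
J (Min): min(69, 48, 65) = 48
G (Max): max(20, 43, 48) = 48
Root (Min): min(76, 45, 48) = 45
Min picks the child with the lowest value: E (value 45).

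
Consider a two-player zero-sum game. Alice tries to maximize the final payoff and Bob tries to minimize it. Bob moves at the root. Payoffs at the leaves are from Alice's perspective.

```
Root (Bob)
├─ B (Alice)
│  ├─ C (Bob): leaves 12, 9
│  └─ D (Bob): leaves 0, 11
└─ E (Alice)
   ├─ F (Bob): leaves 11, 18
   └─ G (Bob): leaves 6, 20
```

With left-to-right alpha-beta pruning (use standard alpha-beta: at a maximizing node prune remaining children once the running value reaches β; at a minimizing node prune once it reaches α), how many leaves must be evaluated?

C [α=-∞,β=+∞]: v=9
D [α=9,β=+∞]: v=0 after child 1 ≤ α → α-cutoff, skip 1
B [α=-∞,β=+∞]: v=9
F [α=-∞,β=9]: v=11
E [α=-∞,β=9]: v=11 after child 1 ≥ β → β-cutoff, skip 1
Root [α=-∞,β=+∞]: v=9
Leaves evaluated: 5 of 8.

5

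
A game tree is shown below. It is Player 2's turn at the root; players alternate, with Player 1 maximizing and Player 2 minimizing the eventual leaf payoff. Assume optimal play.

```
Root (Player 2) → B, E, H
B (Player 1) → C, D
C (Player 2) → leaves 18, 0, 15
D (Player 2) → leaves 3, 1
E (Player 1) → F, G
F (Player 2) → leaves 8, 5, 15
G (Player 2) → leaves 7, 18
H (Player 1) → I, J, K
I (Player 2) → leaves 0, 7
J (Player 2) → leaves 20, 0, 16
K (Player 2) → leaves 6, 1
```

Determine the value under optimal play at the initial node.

C (Player 2): min(18, 0, 15) = 0
D (Player 2): min(3, 1) = 1
B (Player 1): max(0, 1) = 1
F (Player 2): min(8, 5, 15) = 5
G (Player 2): min(7, 18) = 7
E (Player 1): max(5, 7) = 7
I (Player 2): min(0, 7) = 0
J (Player 2): min(20, 0, 16) = 0
K (Player 2): min(6, 1) = 1
H (Player 1): max(0, 0, 1) = 1
Root (Player 2): min(1, 7, 1) = 1

1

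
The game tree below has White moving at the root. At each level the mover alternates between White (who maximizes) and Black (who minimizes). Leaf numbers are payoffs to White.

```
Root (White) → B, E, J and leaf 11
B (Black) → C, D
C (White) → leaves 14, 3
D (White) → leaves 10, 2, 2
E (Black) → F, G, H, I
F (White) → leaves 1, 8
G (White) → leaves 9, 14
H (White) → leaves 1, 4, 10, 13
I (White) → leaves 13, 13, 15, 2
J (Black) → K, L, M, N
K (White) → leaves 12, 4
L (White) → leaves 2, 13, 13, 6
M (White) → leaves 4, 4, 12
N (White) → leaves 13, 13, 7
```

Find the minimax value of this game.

C (White): max(14, 3) = 14
D (White): max(10, 2, 2) = 10
B (Black): min(14, 10) = 10
F (White): max(1, 8) = 8
G (White): max(9, 14) = 14
H (White): max(1, 4, 10, 13) = 13
I (White): max(13, 13, 15, 2) = 15
E (Black): min(8, 14, 13, 15) = 8
K (White): max(12, 4) = 12
L (White): max(2, 13, 13, 6) = 13
M (White): max(4, 4, 12) = 12
N (White): max(13, 13, 7) = 13
J (Black): min(12, 13, 12, 13) = 12
Root (White): max(10, 8, 12, 11) = 12

12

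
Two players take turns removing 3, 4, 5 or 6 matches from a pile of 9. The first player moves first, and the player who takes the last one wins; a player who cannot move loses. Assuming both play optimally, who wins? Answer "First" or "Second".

i:   0  1  2  3  4  5  6  7  8  9
     L  L  L  W  W  W  W  W  W  L
Position 9 is L, so the second player wins.

Second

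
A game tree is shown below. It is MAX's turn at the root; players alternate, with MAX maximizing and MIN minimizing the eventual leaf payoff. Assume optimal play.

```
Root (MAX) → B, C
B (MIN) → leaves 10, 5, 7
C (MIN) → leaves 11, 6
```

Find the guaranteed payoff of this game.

6

B (MIN): min(10, 5, 7) = 5
C (MIN): min(11, 6) = 6
Root (MAX): max(5, 6) = 6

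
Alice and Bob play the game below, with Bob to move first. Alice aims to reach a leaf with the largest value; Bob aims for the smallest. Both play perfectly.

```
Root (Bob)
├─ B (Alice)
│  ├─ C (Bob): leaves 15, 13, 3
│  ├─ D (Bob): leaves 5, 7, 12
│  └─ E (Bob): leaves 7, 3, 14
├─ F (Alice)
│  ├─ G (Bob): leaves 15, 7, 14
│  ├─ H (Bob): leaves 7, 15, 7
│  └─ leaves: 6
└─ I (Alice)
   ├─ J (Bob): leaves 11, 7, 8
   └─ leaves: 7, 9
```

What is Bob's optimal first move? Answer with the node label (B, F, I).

C (Bob): min(15, 13, 3) = 3
D (Bob): min(5, 7, 12) = 5
E (Bob): min(7, 3, 14) = 3
B (Alice): max(3, 5, 3) = 5
G (Bob): min(15, 7, 14) = 7
H (Bob): min(7, 15, 7) = 7
F (Alice): max(7, 7, 6) = 7
J (Bob): min(11, 7, 8) = 7
I (Alice): max(7, 7, 9) = 9
Root (Bob): min(5, 7, 9) = 5
Bob picks the child with the lowest value: B (value 5).

B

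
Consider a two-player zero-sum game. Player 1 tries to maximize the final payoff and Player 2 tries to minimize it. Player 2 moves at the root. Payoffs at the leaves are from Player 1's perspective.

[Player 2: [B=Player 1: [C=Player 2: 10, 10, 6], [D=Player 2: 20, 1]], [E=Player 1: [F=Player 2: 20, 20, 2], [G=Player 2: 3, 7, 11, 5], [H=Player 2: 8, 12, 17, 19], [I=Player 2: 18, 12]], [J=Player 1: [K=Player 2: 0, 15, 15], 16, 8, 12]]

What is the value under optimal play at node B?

C: min(10, 10, 6) = 6
D: min(20, 1) = 1
B: max(6, 1) = 6

6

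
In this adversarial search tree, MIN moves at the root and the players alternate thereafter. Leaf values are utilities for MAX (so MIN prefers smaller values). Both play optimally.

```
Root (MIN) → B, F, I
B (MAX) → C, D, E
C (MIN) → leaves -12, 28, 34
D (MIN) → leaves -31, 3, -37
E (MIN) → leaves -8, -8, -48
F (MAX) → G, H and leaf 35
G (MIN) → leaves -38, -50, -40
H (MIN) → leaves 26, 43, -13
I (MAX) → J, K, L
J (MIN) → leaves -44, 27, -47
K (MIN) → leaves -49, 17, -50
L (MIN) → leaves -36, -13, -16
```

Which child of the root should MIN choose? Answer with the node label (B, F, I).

C (MIN): min(-12, 28, 34) = -12
D (MIN): min(-31, 3, -37) = -37
E (MIN): min(-8, -8, -48) = -48
B (MAX): max(-12, -37, -48) = -12
G (MIN): min(-38, -50, -40) = -50
H (MIN): min(26, 43, -13) = -13
F (MAX): max(-50, -13, 35) = 35
J (MIN): min(-44, 27, -47) = -47
K (MIN): min(-49, 17, -50) = -50
L (MIN): min(-36, -13, -16) = -36
I (MAX): max(-47, -50, -36) = -36
Root (MIN): min(-12, 35, -36) = -36
MIN picks the child with the lowest value: I (value -36).

I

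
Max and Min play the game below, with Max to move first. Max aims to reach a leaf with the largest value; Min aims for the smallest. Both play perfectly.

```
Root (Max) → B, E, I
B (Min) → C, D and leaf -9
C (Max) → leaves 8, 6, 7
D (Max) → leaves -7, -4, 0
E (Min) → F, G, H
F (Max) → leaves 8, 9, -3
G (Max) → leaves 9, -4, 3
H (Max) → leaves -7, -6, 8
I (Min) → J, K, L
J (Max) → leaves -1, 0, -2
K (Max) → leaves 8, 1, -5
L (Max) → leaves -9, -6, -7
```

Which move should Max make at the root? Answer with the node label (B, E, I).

E

C (Max): max(8, 6, 7) = 8
D (Max): max(-7, -4, 0) = 0
B (Min): min(8, 0, -9) = -9
F (Max): max(8, 9, -3) = 9
G (Max): max(9, -4, 3) = 9
H (Max): max(-7, -6, 8) = 8
E (Min): min(9, 9, 8) = 8
J (Max): max(-1, 0, -2) = 0
K (Max): max(8, 1, -5) = 8
L (Max): max(-9, -6, -7) = -6
I (Min): min(0, 8, -6) = -6
Root (Max): max(-9, 8, -6) = 8
Max picks the child with the highest value: E (value 8).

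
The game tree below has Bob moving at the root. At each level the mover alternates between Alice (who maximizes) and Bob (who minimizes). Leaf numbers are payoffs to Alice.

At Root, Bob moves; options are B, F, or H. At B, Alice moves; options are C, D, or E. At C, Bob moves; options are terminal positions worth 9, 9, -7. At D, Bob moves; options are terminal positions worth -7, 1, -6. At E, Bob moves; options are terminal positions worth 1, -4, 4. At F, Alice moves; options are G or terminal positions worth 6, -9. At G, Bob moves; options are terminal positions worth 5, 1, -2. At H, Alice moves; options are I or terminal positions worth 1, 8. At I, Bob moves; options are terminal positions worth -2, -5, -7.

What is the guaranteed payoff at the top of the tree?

-4

C (Bob): min(9, 9, -7) = -7
D (Bob): min(-7, 1, -6) = -7
E (Bob): min(1, -4, 4) = -4
B (Alice): max(-7, -7, -4) = -4
G (Bob): min(5, 1, -2) = -2
F (Alice): max(-2, 6, -9) = 6
I (Bob): min(-2, -5, -7) = -7
H (Alice): max(-7, 1, 8) = 8
Root (Bob): min(-4, 6, 8) = -4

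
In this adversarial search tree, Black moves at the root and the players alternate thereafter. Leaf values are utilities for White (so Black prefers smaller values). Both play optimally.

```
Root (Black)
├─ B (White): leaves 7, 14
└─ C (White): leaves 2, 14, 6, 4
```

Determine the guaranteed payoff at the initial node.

14

B (White): max(7, 14) = 14
C (White): max(2, 14, 6, 4) = 14
Root (Black): min(14, 14) = 14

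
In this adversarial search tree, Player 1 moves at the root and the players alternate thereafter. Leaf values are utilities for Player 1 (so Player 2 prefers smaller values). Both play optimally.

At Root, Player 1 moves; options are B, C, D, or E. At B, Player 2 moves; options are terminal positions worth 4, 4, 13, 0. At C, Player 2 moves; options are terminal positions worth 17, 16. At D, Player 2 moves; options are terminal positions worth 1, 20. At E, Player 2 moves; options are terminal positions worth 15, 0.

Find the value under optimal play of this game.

16

B (Player 2): min(4, 4, 13, 0) = 0
C (Player 2): min(17, 16) = 16
D (Player 2): min(1, 20) = 1
E (Player 2): min(15, 0) = 0
Root (Player 1): max(0, 16, 1, 0) = 16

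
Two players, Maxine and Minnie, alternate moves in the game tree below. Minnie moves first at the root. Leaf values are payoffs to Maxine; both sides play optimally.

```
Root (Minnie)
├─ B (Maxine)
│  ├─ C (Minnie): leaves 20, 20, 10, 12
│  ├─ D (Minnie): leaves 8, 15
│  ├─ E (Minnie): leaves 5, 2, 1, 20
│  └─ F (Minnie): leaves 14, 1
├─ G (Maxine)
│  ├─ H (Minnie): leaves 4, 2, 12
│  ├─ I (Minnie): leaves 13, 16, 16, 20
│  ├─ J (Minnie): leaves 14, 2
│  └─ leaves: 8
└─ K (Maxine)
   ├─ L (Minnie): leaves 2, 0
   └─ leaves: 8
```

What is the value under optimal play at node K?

8

L: min(2, 0) = 0
K: max(0, 8) = 8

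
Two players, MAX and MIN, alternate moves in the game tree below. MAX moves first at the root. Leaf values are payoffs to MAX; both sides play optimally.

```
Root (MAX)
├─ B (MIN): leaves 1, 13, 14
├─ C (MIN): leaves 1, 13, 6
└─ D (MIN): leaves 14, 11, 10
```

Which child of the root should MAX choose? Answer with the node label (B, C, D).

B (MIN): min(1, 13, 14) = 1
C (MIN): min(1, 13, 6) = 1
D (MIN): min(14, 11, 10) = 10
Root (MAX): max(1, 1, 10) = 10
MAX picks the child with the highest value: D (value 10).

D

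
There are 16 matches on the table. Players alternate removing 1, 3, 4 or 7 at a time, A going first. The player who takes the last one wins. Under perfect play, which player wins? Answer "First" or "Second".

i:   0  1  2  3  4  5  6  7  8  9 10 11 12 13 14 15 16
     L  W  L  W  W  W  W  W  L  W  L  W  W  W  W  W  L
Position 16 is L, so the second player wins.

Second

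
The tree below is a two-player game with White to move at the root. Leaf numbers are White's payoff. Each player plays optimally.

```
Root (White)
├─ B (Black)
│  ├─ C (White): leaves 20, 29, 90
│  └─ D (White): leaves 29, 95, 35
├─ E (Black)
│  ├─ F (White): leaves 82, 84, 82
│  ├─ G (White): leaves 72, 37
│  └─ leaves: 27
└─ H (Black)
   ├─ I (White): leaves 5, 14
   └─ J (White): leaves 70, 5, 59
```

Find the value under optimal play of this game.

C (White): max(20, 29, 90) = 90
D (White): max(29, 95, 35) = 95
B (Black): min(90, 95) = 90
F (White): max(82, 84, 82) = 84
G (White): max(72, 37) = 72
E (Black): min(84, 72, 27) = 27
I (White): max(5, 14) = 14
J (White): max(70, 5, 59) = 70
H (Black): min(14, 70) = 14
Root (White): max(90, 27, 14) = 90

90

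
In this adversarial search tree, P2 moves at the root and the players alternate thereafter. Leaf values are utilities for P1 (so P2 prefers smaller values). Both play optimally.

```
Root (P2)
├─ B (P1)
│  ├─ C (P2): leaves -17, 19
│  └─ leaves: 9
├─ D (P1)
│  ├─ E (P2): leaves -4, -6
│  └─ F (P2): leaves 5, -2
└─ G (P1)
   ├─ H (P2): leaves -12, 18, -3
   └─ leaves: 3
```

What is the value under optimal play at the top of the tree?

-2

C (P2): min(-17, 19) = -17
B (P1): max(-17, 9) = 9
E (P2): min(-4, -6) = -6
F (P2): min(5, -2) = -2
D (P1): max(-6, -2) = -2
H (P2): min(-12, 18, -3) = -12
G (P1): max(-12, 3) = 3
Root (P2): min(9, -2, 3) = -2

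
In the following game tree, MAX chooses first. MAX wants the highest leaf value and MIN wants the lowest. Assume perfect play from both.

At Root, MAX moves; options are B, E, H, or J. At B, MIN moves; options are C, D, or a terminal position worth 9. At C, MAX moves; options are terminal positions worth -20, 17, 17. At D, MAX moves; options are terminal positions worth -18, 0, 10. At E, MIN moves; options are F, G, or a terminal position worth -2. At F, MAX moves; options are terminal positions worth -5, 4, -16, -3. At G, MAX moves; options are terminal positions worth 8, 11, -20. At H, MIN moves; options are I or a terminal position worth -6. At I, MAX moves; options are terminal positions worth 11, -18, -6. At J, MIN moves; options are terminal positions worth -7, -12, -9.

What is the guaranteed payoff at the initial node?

C (MAX): max(-20, 17, 17) = 17
D (MAX): max(-18, 0, 10) = 10
B (MIN): min(17, 10, 9) = 9
F (MAX): max(-5, 4, -16, -3) = 4
G (MAX): max(8, 11, -20) = 11
E (MIN): min(4, 11, -2) = -2
I (MAX): max(11, -18, -6) = 11
H (MIN): min(11, -6) = -6
J (MIN): min(-7, -12, -9) = -12
Root (MAX): max(9, -2, -6, -12) = 9

9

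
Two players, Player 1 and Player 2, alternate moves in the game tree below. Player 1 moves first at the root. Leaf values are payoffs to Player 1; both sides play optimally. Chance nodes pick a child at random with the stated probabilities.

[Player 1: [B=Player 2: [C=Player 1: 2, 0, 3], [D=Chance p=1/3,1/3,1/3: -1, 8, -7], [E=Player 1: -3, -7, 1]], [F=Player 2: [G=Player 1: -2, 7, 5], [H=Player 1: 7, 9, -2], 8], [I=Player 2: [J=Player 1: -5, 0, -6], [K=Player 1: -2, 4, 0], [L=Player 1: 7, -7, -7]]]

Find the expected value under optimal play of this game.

C (Player 1): max(2, 0, 3) = 3
D (Chance): 1/3·-1 + 1/3·8 + 1/3·-7 = 0
E (Player 1): max(-3, -7, 1) = 1
B (Player 2): min(3, 0, 1) = 0
G (Player 1): max(-2, 7, 5) = 7
H (Player 1): max(7, 9, -2) = 9
F (Player 2): min(7, 9, 8) = 7
J (Player 1): max(-5, 0, -6) = 0
K (Player 1): max(-2, 4, 0) = 4
L (Player 1): max(7, -7, -7) = 7
I (Player 2): min(0, 4, 7) = 0
Root (Player 1): max(0, 7, 0) = 7

7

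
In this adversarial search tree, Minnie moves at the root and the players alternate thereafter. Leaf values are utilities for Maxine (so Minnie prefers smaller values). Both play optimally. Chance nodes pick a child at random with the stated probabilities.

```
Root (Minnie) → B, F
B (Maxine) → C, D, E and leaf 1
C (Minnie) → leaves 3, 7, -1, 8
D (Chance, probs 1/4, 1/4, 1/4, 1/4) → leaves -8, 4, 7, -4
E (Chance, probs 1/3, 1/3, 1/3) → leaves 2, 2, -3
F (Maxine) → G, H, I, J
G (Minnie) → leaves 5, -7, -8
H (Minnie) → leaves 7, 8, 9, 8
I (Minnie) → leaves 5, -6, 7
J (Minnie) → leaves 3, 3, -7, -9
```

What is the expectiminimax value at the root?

1

C (Minnie): min(3, 7, -1, 8) = -1
D (Chance): 1/4·-8 + 1/4·4 + 1/4·7 + 1/4·-4 = -0.25
E (Chance): 1/3·2 + 1/3·2 + 1/3·-3 = 0.33
B (Maxine): max(-1, -0.25, 0.33, 1) = 1
G (Minnie): min(5, -7, -8) = -8
H (Minnie): min(7, 8, 9, 8) = 7
I (Minnie): min(5, -6, 7) = -6
J (Minnie): min(3, 3, -7, -9) = -9
F (Maxine): max(-8, 7, -6, -9) = 7
Root (Minnie): min(1, 7) = 1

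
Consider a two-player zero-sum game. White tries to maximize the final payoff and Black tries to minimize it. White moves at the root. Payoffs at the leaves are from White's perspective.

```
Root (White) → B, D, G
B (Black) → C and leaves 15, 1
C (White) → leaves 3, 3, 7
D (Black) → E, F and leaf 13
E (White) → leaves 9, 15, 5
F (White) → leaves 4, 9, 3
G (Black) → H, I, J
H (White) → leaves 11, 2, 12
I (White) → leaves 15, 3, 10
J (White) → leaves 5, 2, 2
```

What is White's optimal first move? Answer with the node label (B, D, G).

D

C (White): max(3, 3, 7) = 7
B (Black): min(7, 15, 1) = 1
E (White): max(9, 15, 5) = 15
F (White): max(4, 9, 3) = 9
D (Black): min(15, 9, 13) = 9
H (White): max(11, 2, 12) = 12
I (White): max(15, 3, 10) = 15
J (White): max(5, 2, 2) = 5
G (Black): min(12, 15, 5) = 5
Root (White): max(1, 9, 5) = 9
White picks the child with the highest value: D (value 9).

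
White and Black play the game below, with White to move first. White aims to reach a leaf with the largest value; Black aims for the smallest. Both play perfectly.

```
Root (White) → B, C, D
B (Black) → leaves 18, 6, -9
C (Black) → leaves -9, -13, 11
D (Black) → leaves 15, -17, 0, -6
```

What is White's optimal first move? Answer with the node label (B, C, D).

B (Black): min(18, 6, -9) = -9
C (Black): min(-9, -13, 11) = -13
D (Black): min(15, -17, 0, -6) = -17
Root (White): max(-9, -13, -17) = -9
White picks the child with the highest value: B (value -9).

B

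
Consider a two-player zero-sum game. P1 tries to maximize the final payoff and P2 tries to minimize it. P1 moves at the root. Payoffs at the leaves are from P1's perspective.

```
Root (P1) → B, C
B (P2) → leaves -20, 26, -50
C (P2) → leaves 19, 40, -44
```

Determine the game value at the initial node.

B (P2): min(-20, 26, -50) = -50
C (P2): min(19, 40, -44) = -44
Root (P1): max(-50, -44) = -44

-44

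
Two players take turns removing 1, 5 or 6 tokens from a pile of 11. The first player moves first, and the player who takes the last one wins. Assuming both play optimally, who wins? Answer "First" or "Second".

Positions where the player to move wins (W) vs loses (L):
i:   0  1  2  3  4  5  6  7  8  9 10 11
     L  W  L  W  L  W  W  W  W  W  W  L
Position 11 is L, so the second player wins.

Second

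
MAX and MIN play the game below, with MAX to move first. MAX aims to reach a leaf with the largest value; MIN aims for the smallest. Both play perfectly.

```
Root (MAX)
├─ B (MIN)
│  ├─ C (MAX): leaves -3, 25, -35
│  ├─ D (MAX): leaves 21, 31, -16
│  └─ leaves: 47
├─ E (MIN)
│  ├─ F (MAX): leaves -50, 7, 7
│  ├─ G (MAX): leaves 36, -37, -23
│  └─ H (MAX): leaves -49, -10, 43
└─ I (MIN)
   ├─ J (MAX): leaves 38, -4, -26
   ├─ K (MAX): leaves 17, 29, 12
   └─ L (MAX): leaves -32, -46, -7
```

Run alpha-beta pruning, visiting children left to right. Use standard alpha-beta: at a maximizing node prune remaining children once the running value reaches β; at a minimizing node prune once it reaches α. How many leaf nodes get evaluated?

C [α=-∞,β=+∞]: v=25
D [α=-∞,β=25]: v=31 after child 2 ≥ β → β-cutoff, skip 1
B [α=-∞,β=+∞]: v=25
F [α=25,β=+∞]: v=7
E [α=25,β=+∞]: v=7 after child 1 ≤ α → α-cutoff, skip 2
J [α=25,β=+∞]: v=38
K [α=25,β=38]: v=29
L [α=25,β=29]: v=-7
I [α=25,β=+∞]: v=-7
Root [α=-∞,β=+∞]: v=25
Leaves evaluated: 18 of 25.

18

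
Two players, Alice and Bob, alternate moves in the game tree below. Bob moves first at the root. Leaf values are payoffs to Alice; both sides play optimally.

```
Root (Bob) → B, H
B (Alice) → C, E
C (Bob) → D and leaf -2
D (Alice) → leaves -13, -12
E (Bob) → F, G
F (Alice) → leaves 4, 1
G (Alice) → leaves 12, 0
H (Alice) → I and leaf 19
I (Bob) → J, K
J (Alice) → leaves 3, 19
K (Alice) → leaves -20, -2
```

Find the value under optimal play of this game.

4

D (Alice): max(-13, -12) = -12
C (Bob): min(-12, -2) = -12
F (Alice): max(4, 1) = 4
G (Alice): max(12, 0) = 12
E (Bob): min(4, 12) = 4
B (Alice): max(-12, 4) = 4
J (Alice): max(3, 19) = 19
K (Alice): max(-20, -2) = -2
I (Bob): min(19, -2) = -2
H (Alice): max(-2, 19) = 19
Root (Bob): min(4, 19) = 4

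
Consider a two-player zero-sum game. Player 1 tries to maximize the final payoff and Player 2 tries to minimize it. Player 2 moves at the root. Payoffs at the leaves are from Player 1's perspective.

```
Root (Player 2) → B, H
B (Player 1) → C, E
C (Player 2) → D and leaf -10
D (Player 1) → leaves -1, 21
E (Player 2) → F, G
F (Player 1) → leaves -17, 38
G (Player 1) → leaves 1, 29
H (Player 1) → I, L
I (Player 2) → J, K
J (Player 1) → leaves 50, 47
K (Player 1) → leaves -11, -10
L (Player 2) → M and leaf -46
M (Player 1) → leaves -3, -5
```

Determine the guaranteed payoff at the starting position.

-10

D (Player 1): max(-1, 21) = 21
C (Player 2): min(21, -10) = -10
F (Player 1): max(-17, 38) = 38
G (Player 1): max(1, 29) = 29
E (Player 2): min(38, 29) = 29
B (Player 1): max(-10, 29) = 29
J (Player 1): max(50, 47) = 50
K (Player 1): max(-11, -10) = -10
I (Player 2): min(50, -10) = -10
M (Player 1): max(-3, -5) = -3
L (Player 2): min(-3, -46) = -46
H (Player 1): max(-10, -46) = -10
Root (Player 2): min(29, -10) = -10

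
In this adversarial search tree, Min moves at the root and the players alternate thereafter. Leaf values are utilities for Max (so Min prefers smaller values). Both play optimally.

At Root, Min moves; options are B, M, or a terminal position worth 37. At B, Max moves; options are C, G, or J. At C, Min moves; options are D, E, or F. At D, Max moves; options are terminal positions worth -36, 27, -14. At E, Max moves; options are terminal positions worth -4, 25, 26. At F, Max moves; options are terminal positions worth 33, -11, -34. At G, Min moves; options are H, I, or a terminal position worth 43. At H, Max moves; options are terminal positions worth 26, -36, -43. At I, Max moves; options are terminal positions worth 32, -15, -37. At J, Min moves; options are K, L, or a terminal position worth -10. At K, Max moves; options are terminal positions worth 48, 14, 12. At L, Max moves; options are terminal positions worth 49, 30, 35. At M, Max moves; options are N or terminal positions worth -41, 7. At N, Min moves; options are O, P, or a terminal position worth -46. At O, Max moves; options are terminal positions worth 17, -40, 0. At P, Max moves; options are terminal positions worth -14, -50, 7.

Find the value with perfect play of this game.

7

D (Max): max(-36, 27, -14) = 27
E (Max): max(-4, 25, 26) = 26
F (Max): max(33, -11, -34) = 33
C (Min): min(27, 26, 33) = 26
H (Max): max(26, -36, -43) = 26
I (Max): max(32, -15, -37) = 32
G (Min): min(26, 32, 43) = 26
K (Max): max(48, 14, 12) = 48
L (Max): max(49, 30, 35) = 49
J (Min): min(48, 49, -10) = -10
B (Max): max(26, 26, -10) = 26
O (Max): max(17, -40, 0) = 17
P (Max): max(-14, -50, 7) = 7
N (Min): min(17, 7, -46) = -46
M (Max): max(-46, -41, 7) = 7
Root (Min): min(26, 7, 37) = 7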